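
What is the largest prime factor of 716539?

97

716539 = 83 · 8633
8633 = 89 · 97
97 is prime.
So 716539 = 83 · 89 · 97; the largest prime factor is 97.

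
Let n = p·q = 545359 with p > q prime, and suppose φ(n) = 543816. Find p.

φ(n) = (p−1)(q−1) = n − (p+q) + 1, so p + q = 545359 − 543816 + 1 = 1544.
p and q are the roots of t² − 1544t + 545359 = 0.
Discriminant: 1544² − 4·545359 = 2383936 − 2181436 = 202500; √202500 = 450.
q = (1544 − 450)/2 = 547, p = (1544 + 450)/2 = 997.
Check: 547 · 997 = 545359.

997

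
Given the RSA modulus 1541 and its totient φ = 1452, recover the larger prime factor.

φ(n) = (p−1)(q−1) = n − (p+q) + 1, so p + q = 1541 − 1452 + 1 = 90.
p and q are the roots of t² − 90t + 1541 = 0.
Discriminant: 90² − 4·1541 = 8100 − 6164 = 1936; √1936 = 44.
q = (90 − 44)/2 = 23, p = (90 + 44)/2 = 67.
Check: 23 · 67 = 1541.

67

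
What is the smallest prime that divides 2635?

5

2635 is odd.
Digit sum 16, not divisible by 3.
Ends in 5: divisible by 5.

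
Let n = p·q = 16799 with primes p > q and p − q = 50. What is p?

157

Since p = q + 50, we have 16799 = q(q + 50), so q² + 50q − 16799 = 0.
Discriminant: 50² + 4·16799 = 2500 + 67196 = 69696; √69696 = 264.
q = (−50 + 264)/2 = 107, and p = q + 50 = 157.
Check: 107 · 157 = 16799.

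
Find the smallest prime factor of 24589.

67

24589 is odd.
Digit sum 28, not divisible by 3.
Ends in 9: not divisible by 5.
7: 24589 = 7·3512 + 5
11: 24589 = 11·2235 + 4
13: 24589 = 13·1891 + 6
17: 24589 = 17·1446 + 7
19: 24589 = 19·1294 + 3
23: 24589 = 23·1069 + 2
29: 24589 = 29·847 + 26
31: 24589 = 31·793 + 6
37: 24589 = 37·664 + 21
41: 24589 = 41·599 + 30
43: 24589 = 43·571 + 36
47: 24589 = 47·523 + 8
53: 24589 = 53·463 + 50
59: 24589 = 59·416 + 45
61: 24589 = 61·403 + 6
67: 24589 = 67·367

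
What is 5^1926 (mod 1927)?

291

5^1 ≡ 5 (mod 1927)
5^2 ≡ 5^2 = 25 ≡ 25 (mod 1927)
5^4 ≡ 25^2 = 625 ≡ 625 (mod 1927)
5^8 ≡ 625^2 = 390625 ≡ 1371 (mod 1927)
5^16 ≡ 1371^2 = 1879641 ≡ 816 (mod 1927)
5^32 ≡ 816^2 = 665856 ≡ 1041 (mod 1927)
5^64 ≡ 1041^2 = 1083681 ≡ 707 (mod 1927)
5^128 ≡ 707^2 = 499849 ≡ 756 (mod 1927)
5^256 ≡ 756^2 = 571536 ≡ 1144 (mod 1927)
5^512 ≡ 1144^2 = 1308736 ≡ 303 (mod 1927)
5^1024 ≡ 303^2 = 91809 ≡ 1240 (mod 1927)
1926 = 1024 + 512 + 256 + 128 + 4 + 2 in binary powers of 2.
So 5^1926 ≡ 1240 · 303 · 1144 · 756 · 625 · 25 ≡ 291 (mod 1927).
Since 291 ≠ 1, base 5 is a Fermat witness: 1927 is composite.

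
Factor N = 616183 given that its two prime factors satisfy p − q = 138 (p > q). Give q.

Since p = q + 138, we have 616183 = q(q + 138), so q² + 138q − 616183 = 0.
Discriminant: 138² + 4·616183 = 19044 + 2464732 = 2483776; √2483776 = 1576.
q = (−138 + 1576)/2 = 719, and p = q + 138 = 857.
Check: 719 · 857 = 616183.

719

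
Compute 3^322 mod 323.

3^1 ≡ 3 (mod 323)
3^2 ≡ 3^2 = 9 ≡ 9 (mod 323)
3^4 ≡ 9^2 = 81 ≡ 81 (mod 323)
3^8 ≡ 81^2 = 6561 ≡ 101 (mod 323)
3^16 ≡ 101^2 = 10201 ≡ 188 (mod 323)
3^32 ≡ 188^2 = 35344 ≡ 137 (mod 323)
3^64 ≡ 137^2 = 18769 ≡ 35 (mod 323)
3^128 ≡ 35^2 = 1225 ≡ 256 (mod 323)
3^256 ≡ 256^2 = 65536 ≡ 290 (mod 323)
322 = 256 + 64 + 2 in binary powers of 2.
So 3^322 ≡ 290 · 35 · 9 ≡ 264 (mod 323).
Since 264 ≠ 1, base 3 is a Fermat witness: 323 is composite.

264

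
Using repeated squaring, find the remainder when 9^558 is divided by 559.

274

9^1 ≡ 9 (mod 559)
9^2 ≡ 9^2 = 81 ≡ 81 (mod 559)
9^4 ≡ 81^2 = 6561 ≡ 412 (mod 559)
9^8 ≡ 412^2 = 169744 ≡ 367 (mod 559)
9^16 ≡ 367^2 = 134689 ≡ 529 (mod 559)
9^32 ≡ 529^2 = 279841 ≡ 341 (mod 559)
9^64 ≡ 341^2 = 116281 ≡ 9 (mod 559)
9^128 ≡ 9^2 = 81 ≡ 81 (mod 559)
9^256 ≡ 81^2 = 6561 ≡ 412 (mod 559)
9^512 ≡ 412^2 = 169744 ≡ 367 (mod 559)
558 = 512 + 32 + 8 + 4 + 2 in binary powers of 2.
So 9^558 ≡ 367 · 341 · 367 · 412 · 81 ≡ 274 (mod 559).
Since 274 ≠ 1, base 9 is a Fermat witness: 559 is composite.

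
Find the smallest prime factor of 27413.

27413 is odd.
Digit sum 17, not divisible by 3.
Ends in 3: not divisible by 5.
7: 27413 = 7·3916 + 1
11: 27413 = 11·2492 + 1
13: 27413 = 13·2108 + 9
17: 27413 = 17·1612 + 9
19: 27413 = 19·1442 + 15
23: 27413 = 23·1191 + 20
29: 27413 = 29·945 + 8
31: 27413 = 31·884 + 9
37: 27413 = 37·740 + 33
41: 27413 = 41·668 + 25
43: 27413 = 43·637 + 22
47: 27413 = 47·583 + 12
53: 27413 = 53·517 + 12
59: 27413 = 59·464 + 37
61: 27413 = 61·449 + 24
67: 27413 = 67·409 + 10
71: 27413 = 71·386 + 7
73: 27413 = 73·375 + 38
79: 27413 = 79·347

79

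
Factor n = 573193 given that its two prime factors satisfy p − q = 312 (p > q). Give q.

Since p = q + 312, we have 573193 = q(q + 312), so q² + 312q − 573193 = 0.
Discriminant: 312² + 4·573193 = 97344 + 2292772 = 2390116; √2390116 = 1546.
q = (−312 + 1546)/2 = 617, and p = q + 312 = 929.
Check: 617 · 929 = 573193.

617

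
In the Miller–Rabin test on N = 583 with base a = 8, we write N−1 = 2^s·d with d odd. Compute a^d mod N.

583 − 1 = 582 = 2^1 · 291, so d = 291.
8^1 ≡ 8 (mod 583)
8^2 ≡ 8^2 = 64 ≡ 64 (mod 583)
8^4 ≡ 64^2 = 4096 ≡ 15 (mod 583)
8^8 ≡ 15^2 = 225 ≡ 225 (mod 583)
8^16 ≡ 225^2 = 50625 ≡ 487 (mod 583)
8^32 ≡ 487^2 = 237169 ≡ 471 (mod 583)
8^64 ≡ 471^2 = 221841 ≡ 301 (mod 583)
8^128 ≡ 301^2 = 90601 ≡ 236 (mod 583)
8^256 ≡ 236^2 = 55696 ≡ 311 (mod 583)
291 = 256 + 32 + 2 + 1 in binary powers of 2.
So 8^291 ≡ 311 · 471 · 64 · 8 ≡ 569 (mod 583).
Squaring chain: 569; never reaches −1, so base 8 is a Miller–Rabin witness that 583 is composite.

569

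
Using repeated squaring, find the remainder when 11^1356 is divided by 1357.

11^1 ≡ 11 (mod 1357)
11^2 ≡ 11^2 = 121 ≡ 121 (mod 1357)
11^4 ≡ 121^2 = 14641 ≡ 1071 (mod 1357)
11^8 ≡ 1071^2 = 1147041 ≡ 376 (mod 1357)
11^16 ≡ 376^2 = 141376 ≡ 248 (mod 1357)
11^32 ≡ 248^2 = 61504 ≡ 439 (mod 1357)
11^64 ≡ 439^2 = 192721 ≡ 27 (mod 1357)
11^128 ≡ 27^2 = 729 ≡ 729 (mod 1357)
11^256 ≡ 729^2 = 531441 ≡ 854 (mod 1357)
11^512 ≡ 854^2 = 729316 ≡ 607 (mod 1357)
11^1024 ≡ 607^2 = 368449 ≡ 702 (mod 1357)
1356 = 1024 + 256 + 64 + 8 + 4 in binary powers of 2.
So 11^1356 ≡ 702 · 854 · 27 · 376 · 1071 ≡ 1268 (mod 1357).
Since 1268 ≠ 1, base 11 is a Fermat witness: 1357 is composite.

1268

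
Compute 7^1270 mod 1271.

7^1 ≡ 7 (mod 1271)
7^2 ≡ 7^2 = 49 ≡ 49 (mod 1271)
7^4 ≡ 49^2 = 2401 ≡ 1130 (mod 1271)
7^8 ≡ 1130^2 = 1276900 ≡ 816 (mod 1271)
7^16 ≡ 816^2 = 665856 ≡ 1123 (mod 1271)
7^32 ≡ 1123^2 = 1261129 ≡ 297 (mod 1271)
7^64 ≡ 297^2 = 88209 ≡ 510 (mod 1271)
7^128 ≡ 510^2 = 260100 ≡ 816 (mod 1271)
7^256 ≡ 816^2 = 665856 ≡ 1123 (mod 1271)
7^512 ≡ 1123^2 = 1261129 ≡ 297 (mod 1271)
7^1024 ≡ 297^2 = 88209 ≡ 510 (mod 1271)
1270 = 1024 + 128 + 64 + 32 + 16 + 4 + 2 in binary powers of 2.
So 7^1270 ≡ 510 · 816 · 510 · 297 · 1123 · 1130 · 49 ≡ 893 (mod 1271).
Since 893 ≠ 1, base 7 is a Fermat witness: 1271 is composite.

893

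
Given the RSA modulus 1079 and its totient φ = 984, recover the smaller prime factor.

13

φ(n) = (p−1)(q−1) = n − (p+q) + 1, so p + q = 1079 − 984 + 1 = 96.
p and q are the roots of t² − 96t + 1079 = 0.
Discriminant: 96² − 4·1079 = 9216 − 4316 = 4900; √4900 = 70.
q = (96 − 70)/2 = 13, p = (96 + 70)/2 = 83.
Check: 13 · 83 = 1079.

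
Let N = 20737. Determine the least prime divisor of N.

20737 is odd.
Digit sum 19, not divisible by 3.
Ends in 7: not divisible by 5.
7: 20737 = 7·2962 + 3
11: 20737 = 11·1885 + 2
13: 20737 = 13·1595 + 2
17: 20737 = 17·1219 + 14
19: 20737 = 19·1091 + 8
23: 20737 = 23·901 + 14
29: 20737 = 29·715 + 2
31: 20737 = 31·668 + 29
37: 20737 = 37·560 + 17
41: 20737 = 41·505 + 32
43: 20737 = 43·482 + 11
47: 20737 = 47·441 + 10
53: 20737 = 53·391 + 14
59: 20737 = 59·351 + 28
61: 20737 = 61·339 + 58
67: 20737 = 67·309 + 34
71: 20737 = 71·292 + 5
73: 20737 = 73·284 + 5
79: 20737 = 79·262 + 39
83: 20737 = 83·249 + 70
89: 20737 = 89·233

89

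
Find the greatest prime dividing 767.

59

767 = 13 · 59
59 is prime.
So 767 = 13 · 59; the largest prime factor is 59.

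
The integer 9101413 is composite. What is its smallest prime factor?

97

9101413 is odd.
Digit sum 19, not divisible by 3.
Ends in 3: not divisible by 5.
7: 9101413 = 7·1300201 + 6
11: 9101413 = 11·827401 + 2
13: 9101413 = 13·700108 + 9
17: 9101413 = 17·535377 + 4
19: 9101413 = 19·479021 + 14
23: 9101413 = 23·395713 + 14
29: 9101413 = 29·313841 + 24
31: 9101413 = 31·293593 + 30
37: 9101413 = 37·245984 + 5
41: 9101413 = 41·221985 + 28
43: 9101413 = 43·211660 + 33
47: 9101413 = 47·193647 + 4
53: 9101413 = 53·171724 + 41
59: 9101413 = 59·154261 + 14
61: 9101413 = 61·149203 + 30
67: 9101413 = 67·135841 + 66
71: 9101413 = 71·128188 + 65
73: 9101413 = 73·124676 + 65
79: 9101413 = 79·115207 + 60
83: 9101413 = 83·109655 + 48
89: 9101413 = 89·102263 + 6
97: 9101413 = 97·93829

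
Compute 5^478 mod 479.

5^1 ≡ 5 (mod 479)
5^2 ≡ 5^2 = 25 ≡ 25 (mod 479)
5^4 ≡ 25^2 = 625 ≡ 146 (mod 479)
5^8 ≡ 146^2 = 21316 ≡ 240 (mod 479)
5^16 ≡ 240^2 = 57600 ≡ 120 (mod 479)
5^32 ≡ 120^2 = 14400 ≡ 30 (mod 479)
5^64 ≡ 30^2 = 900 ≡ 421 (mod 479)
5^128 ≡ 421^2 = 177241 ≡ 11 (mod 479)
5^256 ≡ 11^2 = 121 ≡ 121 (mod 479)
478 = 256 + 128 + 64 + 16 + 8 + 4 + 2 in binary powers of 2.
So 5^478 ≡ 121 · 11 · 421 · 120 · 240 · 146 · 25 ≡ 1 (mod 479).
Since the result is 1, base 5 gives no evidence that 479 is composite.

1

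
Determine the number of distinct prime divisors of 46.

46 = 2 · 23
46 = 2 · 23, which has 2 distinct prime factors.

2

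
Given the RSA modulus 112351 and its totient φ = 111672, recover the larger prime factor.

397

φ(n) = (p−1)(q−1) = n − (p+q) + 1, so p + q = 112351 − 111672 + 1 = 680.
p and q are the roots of t² − 680t + 112351 = 0.
Discriminant: 680² − 4·112351 = 462400 − 449404 = 12996; √12996 = 114.
q = (680 − 114)/2 = 283, p = (680 + 114)/2 = 397.
Check: 283 · 397 = 112351.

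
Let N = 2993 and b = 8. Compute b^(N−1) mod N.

592

8^1 ≡ 8 (mod 2993)
8^2 ≡ 8^2 = 64 ≡ 64 (mod 2993)
8^4 ≡ 64^2 = 4096 ≡ 1103 (mod 2993)
8^8 ≡ 1103^2 = 1216609 ≡ 1451 (mod 2993)
8^16 ≡ 1451^2 = 2105401 ≡ 1322 (mod 2993)
8^32 ≡ 1322^2 = 1747684 ≡ 2765 (mod 2993)
8^64 ≡ 2765^2 = 7645225 ≡ 1103 (mod 2993)
8^128 ≡ 1103^2 = 1216609 ≡ 1451 (mod 2993)
8^256 ≡ 1451^2 = 2105401 ≡ 1322 (mod 2993)
8^512 ≡ 1322^2 = 1747684 ≡ 2765 (mod 2993)
8^1024 ≡ 2765^2 = 7645225 ≡ 1103 (mod 2993)
8^2048 ≡ 1103^2 = 1216609 ≡ 1451 (mod 2993)
2992 = 2048 + 512 + 256 + 128 + 32 + 16 in binary powers of 2.
So 8^2992 ≡ 1451 · 2765 · 1322 · 1451 · 2765 · 1322 ≡ 592 (mod 2993).
Since 592 ≠ 1, base 8 is a Fermat witness: 2993 is composite.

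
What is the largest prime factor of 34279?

83

34279 = 7 · 4897
4897 = 59 · 83
83 is prime.
So 34279 = 7 · 59 · 83; the largest prime factor is 83.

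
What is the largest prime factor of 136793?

136793 = 29 · 4717
4717 = 53 · 89
89 is prime.
So 136793 = 29 · 53 · 89; the largest prime factor is 89.

89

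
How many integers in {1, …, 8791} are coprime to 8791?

Factor: 8791 = 59 · 149.
φ(8791) = (59−1) · (149−1) = 58 · 148 = 8584.

8584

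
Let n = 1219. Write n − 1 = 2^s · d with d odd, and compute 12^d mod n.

1219 − 1 = 1218 = 2^1 · 609, so d = 609.
12^1 ≡ 12 (mod 1219)
12^2 ≡ 12^2 = 144 ≡ 144 (mod 1219)
12^4 ≡ 144^2 = 20736 ≡ 13 (mod 1219)
12^8 ≡ 13^2 = 169 ≡ 169 (mod 1219)
12^16 ≡ 169^2 = 28561 ≡ 524 (mod 1219)
12^32 ≡ 524^2 = 274576 ≡ 301 (mod 1219)
12^64 ≡ 301^2 = 90601 ≡ 395 (mod 1219)
12^128 ≡ 395^2 = 156025 ≡ 1212 (mod 1219)
12^256 ≡ 1212^2 = 1468944 ≡ 49 (mod 1219)
12^512 ≡ 49^2 = 2401 ≡ 1182 (mod 1219)
609 = 512 + 64 + 32 + 1 in binary powers of 2.
So 12^609 ≡ 1182 · 395 · 301 · 12 ≡ 634 (mod 1219).
Squaring chain: 634; never reaches −1, so base 12 is a Miller–Rabin witness that 1219 is composite.

634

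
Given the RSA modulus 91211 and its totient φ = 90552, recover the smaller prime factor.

197

φ(n) = (p−1)(q−1) = n − (p+q) + 1, so p + q = 91211 − 90552 + 1 = 660.
p and q are the roots of t² − 660t + 91211 = 0.
Discriminant: 660² − 4·91211 = 435600 − 364844 = 70756; √70756 = 266.
q = (660 − 266)/2 = 197, p = (660 + 266)/2 = 463.
Check: 197 · 463 = 91211.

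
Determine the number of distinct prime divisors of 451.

2

451 = 11 · 41
451 = 11 · 41, which has 2 distinct prime factors.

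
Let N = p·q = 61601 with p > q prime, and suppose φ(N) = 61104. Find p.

269

φ(n) = (p−1)(q−1) = n − (p+q) + 1, so p + q = 61601 − 61104 + 1 = 498.
p and q are the roots of t² − 498t + 61601 = 0.
Discriminant: 498² − 4·61601 = 248004 − 246404 = 1600; √1600 = 40.
q = (498 − 40)/2 = 229, p = (498 + 40)/2 = 269.
Check: 229 · 269 = 61601.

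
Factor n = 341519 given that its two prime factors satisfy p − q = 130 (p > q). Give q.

523

Since p = q + 130, we have 341519 = q(q + 130), so q² + 130q − 341519 = 0.
Discriminant: 130² + 4·341519 = 16900 + 1366076 = 1382976; √1382976 = 1176.
q = (−130 + 1176)/2 = 523, and p = q + 130 = 653.
Check: 523 · 653 = 341519.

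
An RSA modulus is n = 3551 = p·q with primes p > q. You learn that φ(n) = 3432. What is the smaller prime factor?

φ(n) = (p−1)(q−1) = n − (p+q) + 1, so p + q = 3551 − 3432 + 1 = 120.
p and q are the roots of t² − 120t + 3551 = 0.
Discriminant: 120² − 4·3551 = 14400 − 14204 = 196; √196 = 14.
q = (120 − 14)/2 = 53, p = (120 + 14)/2 = 67.
Check: 53 · 67 = 3551.

53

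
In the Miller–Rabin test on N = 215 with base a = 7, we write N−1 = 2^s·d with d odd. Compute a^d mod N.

215 − 1 = 214 = 2^1 · 107, so d = 107.
7^1 ≡ 7 (mod 215)
7^2 ≡ 7^2 = 49 ≡ 49 (mod 215)
7^4 ≡ 49^2 = 2401 ≡ 36 (mod 215)
7^8 ≡ 36^2 = 1296 ≡ 6 (mod 215)
7^16 ≡ 6^2 = 36 ≡ 36 (mod 215)
7^32 ≡ 36^2 = 1296 ≡ 6 (mod 215)
7^64 ≡ 6^2 = 36 ≡ 36 (mod 215)
107 = 64 + 32 + 8 + 2 + 1 in binary powers of 2.
So 7^107 ≡ 36 · 6 · 6 · 49 · 7 ≡ 123 (mod 215).
Squaring chain: 123; never reaches −1, so base 7 is a Miller–Rabin witness that 215 is composite.

123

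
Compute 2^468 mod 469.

64

2^1 ≡ 2 (mod 469)
2^2 ≡ 2^2 = 4 ≡ 4 (mod 469)
2^4 ≡ 4^2 = 16 ≡ 16 (mod 469)
2^8 ≡ 16^2 = 256 ≡ 256 (mod 469)
2^16 ≡ 256^2 = 65536 ≡ 345 (mod 469)
2^32 ≡ 345^2 = 119025 ≡ 368 (mod 469)
2^64 ≡ 368^2 = 135424 ≡ 352 (mod 469)
2^128 ≡ 352^2 = 123904 ≡ 88 (mod 469)
2^256 ≡ 88^2 = 7744 ≡ 240 (mod 469)
468 = 256 + 128 + 64 + 16 + 4 in binary powers of 2.
So 2^468 ≡ 240 · 88 · 352 · 345 · 16 ≡ 64 (mod 469).
Since 64 ≠ 1, base 2 is a Fermat witness: 469 is composite.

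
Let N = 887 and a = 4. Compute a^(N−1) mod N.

1

4^1 ≡ 4 (mod 887)
4^2 ≡ 4^2 = 16 ≡ 16 (mod 887)
4^4 ≡ 16^2 = 256 ≡ 256 (mod 887)
4^8 ≡ 256^2 = 65536 ≡ 785 (mod 887)
4^16 ≡ 785^2 = 616225 ≡ 647 (mod 887)
4^32 ≡ 647^2 = 418609 ≡ 832 (mod 887)
4^64 ≡ 832^2 = 692224 ≡ 364 (mod 887)
4^128 ≡ 364^2 = 132496 ≡ 333 (mod 887)
4^256 ≡ 333^2 = 110889 ≡ 14 (mod 887)
4^512 ≡ 14^2 = 196 ≡ 196 (mod 887)
886 = 512 + 256 + 64 + 32 + 16 + 4 + 2 in binary powers of 2.
So 4^886 ≡ 196 · 14 · 364 · 832 · 647 · 256 · 16 ≡ 1 (mod 887).
Since the result is 1, base 4 gives no evidence that 887 is composite.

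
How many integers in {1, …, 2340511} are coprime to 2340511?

2280960

Factor: 2340511 = 67 · 181 · 193.
φ(2340511) = (67−1) · (181−1) · (193−1) = 66 · 180 · 192 = 2280960.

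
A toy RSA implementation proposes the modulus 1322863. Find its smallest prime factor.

31

1322863 is odd.
Digit sum 25, not divisible by 3.
Ends in 3: not divisible by 5.
7: 1322863 = 7·188980 + 3
11: 1322863 = 11·120260 + 3
13: 1322863 = 13·101758 + 9
17: 1322863 = 17·77815 + 8
19: 1322863 = 19·69624 + 7
23: 1322863 = 23·57515 + 18
29: 1322863 = 29·45615 + 28
31: 1322863 = 31·42673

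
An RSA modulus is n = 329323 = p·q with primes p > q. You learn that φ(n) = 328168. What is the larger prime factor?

φ(n) = (p−1)(q−1) = n − (p+q) + 1, so p + q = 329323 − 328168 + 1 = 1156.
p and q are the roots of t² − 1156t + 329323 = 0.
Discriminant: 1156² − 4·329323 = 1336336 − 1317292 = 19044; √19044 = 138.
q = (1156 − 138)/2 = 509, p = (1156 + 138)/2 = 647.
Check: 509 · 647 = 329323.

647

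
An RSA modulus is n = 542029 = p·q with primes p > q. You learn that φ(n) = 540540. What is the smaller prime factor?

φ(n) = (p−1)(q−1) = n − (p+q) + 1, so p + q = 542029 − 540540 + 1 = 1490.
p and q are the roots of t² − 1490t + 542029 = 0.
Discriminant: 1490² − 4·542029 = 2220100 − 2168116 = 51984; √51984 = 228.
q = (1490 − 228)/2 = 631, p = (1490 + 228)/2 = 859.
Check: 631 · 859 = 542029.

631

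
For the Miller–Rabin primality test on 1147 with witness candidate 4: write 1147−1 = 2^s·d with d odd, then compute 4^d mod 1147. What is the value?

1147 − 1 = 1146 = 2^1 · 573, so d = 573.
4^1 ≡ 4 (mod 1147)
4^2 ≡ 4^2 = 16 ≡ 16 (mod 1147)
4^4 ≡ 16^2 = 256 ≡ 256 (mod 1147)
4^8 ≡ 256^2 = 65536 ≡ 157 (mod 1147)
4^16 ≡ 157^2 = 24649 ≡ 562 (mod 1147)
4^32 ≡ 562^2 = 315844 ≡ 419 (mod 1147)
4^64 ≡ 419^2 = 175561 ≡ 70 (mod 1147)
4^128 ≡ 70^2 = 4900 ≡ 312 (mod 1147)
4^256 ≡ 312^2 = 97344 ≡ 996 (mod 1147)
4^512 ≡ 996^2 = 992016 ≡ 1008 (mod 1147)
573 = 512 + 32 + 16 + 8 + 4 + 1 in binary powers of 2.
So 4^573 ≡ 1008 · 419 · 562 · 157 · 256 · 4 ≡ 529 (mod 1147).
Squaring chain: 529; never reaches −1, so base 4 is a Miller–Rabin witness that 1147 is composite.

529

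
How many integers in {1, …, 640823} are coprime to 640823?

Factor: 640823 = 53 · 107 · 113.
φ(640823) = (53−1) · (107−1) · (113−1) = 52 · 106 · 112 = 617344.

617344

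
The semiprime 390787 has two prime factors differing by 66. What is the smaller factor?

Since p = q + 66, we have 390787 = q(q + 66), so q² + 66q − 390787 = 0.
Discriminant: 66² + 4·390787 = 4356 + 1563148 = 1567504; √1567504 = 1252.
q = (−66 + 1252)/2 = 593, and p = q + 66 = 659.
Check: 593 · 659 = 390787.

593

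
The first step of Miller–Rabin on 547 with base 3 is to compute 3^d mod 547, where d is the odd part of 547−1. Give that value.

547 − 1 = 546 = 2^1 · 273, so d = 273.
3^1 ≡ 3 (mod 547)
3^2 ≡ 3^2 = 9 ≡ 9 (mod 547)
3^4 ≡ 9^2 = 81 ≡ 81 (mod 547)
3^8 ≡ 81^2 = 6561 ≡ 544 (mod 547)
3^16 ≡ 544^2 = 295936 ≡ 9 (mod 547)
3^32 ≡ 9^2 = 81 ≡ 81 (mod 547)
3^64 ≡ 81^2 = 6561 ≡ 544 (mod 547)
3^128 ≡ 544^2 = 295936 ≡ 9 (mod 547)
3^256 ≡ 9^2 = 81 ≡ 81 (mod 547)
273 = 256 + 16 + 1 in binary powers of 2.
So 3^273 ≡ 81 · 9 · 3 ≡ 546 (mod 547).
Since 3^d ≡ 546 (mod 547), base 3 does not prove 547 composite.

546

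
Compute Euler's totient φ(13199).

12936

Factor: 13199 = 67 · 197.
φ(13199) = (67−1) · (197−1) = 66 · 196 = 12936.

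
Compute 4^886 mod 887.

1

4^1 ≡ 4 (mod 887)
4^2 ≡ 4^2 = 16 ≡ 16 (mod 887)
4^4 ≡ 16^2 = 256 ≡ 256 (mod 887)
4^8 ≡ 256^2 = 65536 ≡ 785 (mod 887)
4^16 ≡ 785^2 = 616225 ≡ 647 (mod 887)
4^32 ≡ 647^2 = 418609 ≡ 832 (mod 887)
4^64 ≡ 832^2 = 692224 ≡ 364 (mod 887)
4^128 ≡ 364^2 = 132496 ≡ 333 (mod 887)
4^256 ≡ 333^2 = 110889 ≡ 14 (mod 887)
4^512 ≡ 14^2 = 196 ≡ 196 (mod 887)
886 = 512 + 256 + 64 + 32 + 16 + 4 + 2 in binary powers of 2.
So 4^886 ≡ 196 · 14 · 364 · 832 · 647 · 256 · 16 ≡ 1 (mod 887).
Since the result is 1, base 4 gives no evidence that 887 is composite.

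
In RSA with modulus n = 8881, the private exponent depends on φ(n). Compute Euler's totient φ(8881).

Factor: 8881 = 83 · 107.
φ(8881) = (83−1) · (107−1) = 82 · 106 = 8692.

8692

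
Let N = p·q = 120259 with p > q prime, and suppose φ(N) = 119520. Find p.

φ(n) = (p−1)(q−1) = n − (p+q) + 1, so p + q = 120259 − 119520 + 1 = 740.
p and q are the roots of t² − 740t + 120259 = 0.
Discriminant: 740² − 4·120259 = 547600 − 481036 = 66564; √66564 = 258.
q = (740 − 258)/2 = 241, p = (740 + 258)/2 = 499.
Check: 241 · 499 = 120259.

499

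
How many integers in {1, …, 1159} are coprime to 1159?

1080

Factor: 1159 = 19 · 61.
φ(1159) = (19−1) · (61−1) = 18 · 60 = 1080.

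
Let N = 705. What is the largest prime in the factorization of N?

47

705 = 3 · 235
235 = 5 · 47
47 is prime.
So 705 = 3 · 5 · 47; the largest prime factor is 47.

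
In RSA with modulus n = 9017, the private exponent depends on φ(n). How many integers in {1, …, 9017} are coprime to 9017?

8820

Factor: 9017 = 71 · 127.
φ(9017) = (71−1) · (127−1) = 70 · 126 = 8820.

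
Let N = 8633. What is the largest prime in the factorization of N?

8633 = 89 · 97
97 is prime.
So 8633 = 89 · 97; the largest prime factor is 97.

97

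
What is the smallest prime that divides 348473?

23

348473 is odd.
Digit sum 29, not divisible by 3.
Ends in 3: not divisible by 5.
7: 348473 = 7·49781 + 6
11: 348473 = 11·31679 + 4
13: 348473 = 13·26805 + 8
17: 348473 = 17·20498 + 7
19: 348473 = 19·18340 + 13
23: 348473 = 23·15151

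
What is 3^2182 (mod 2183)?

1302

3^1 ≡ 3 (mod 2183)
3^2 ≡ 3^2 = 9 ≡ 9 (mod 2183)
3^4 ≡ 9^2 = 81 ≡ 81 (mod 2183)
3^8 ≡ 81^2 = 6561 ≡ 12 (mod 2183)
3^16 ≡ 12^2 = 144 ≡ 144 (mod 2183)
3^32 ≡ 144^2 = 20736 ≡ 1089 (mod 2183)
3^64 ≡ 1089^2 = 1185921 ≡ 552 (mod 2183)
3^128 ≡ 552^2 = 304704 ≡ 1267 (mod 2183)
3^256 ≡ 1267^2 = 1605289 ≡ 784 (mod 2183)
3^512 ≡ 784^2 = 614656 ≡ 1233 (mod 2183)
3^1024 ≡ 1233^2 = 1520289 ≡ 921 (mod 2183)
3^2048 ≡ 921^2 = 848241 ≡ 1237 (mod 2183)
2182 = 2048 + 128 + 4 + 2 in binary powers of 2.
So 3^2182 ≡ 1237 · 1267 · 81 · 9 ≡ 1302 (mod 2183).
Since 1302 ≠ 1, base 3 is a Fermat witness: 2183 is composite.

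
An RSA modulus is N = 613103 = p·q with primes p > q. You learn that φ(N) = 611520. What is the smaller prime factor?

φ(n) = (p−1)(q−1) = n − (p+q) + 1, so p + q = 613103 − 611520 + 1 = 1584.
p and q are the roots of t² − 1584t + 613103 = 0.
Discriminant: 1584² − 4·613103 = 2509056 − 2452412 = 56644; √56644 = 238.
q = (1584 − 238)/2 = 673, p = (1584 + 238)/2 = 911.
Check: 673 · 911 = 613103.

673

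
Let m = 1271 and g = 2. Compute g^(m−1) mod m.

2^1 ≡ 2 (mod 1271)
2^2 ≡ 2^2 = 4 ≡ 4 (mod 1271)
2^4 ≡ 4^2 = 16 ≡ 16 (mod 1271)
2^8 ≡ 16^2 = 256 ≡ 256 (mod 1271)
2^16 ≡ 256^2 = 65536 ≡ 715 (mod 1271)
2^32 ≡ 715^2 = 511225 ≡ 283 (mod 1271)
2^64 ≡ 283^2 = 80089 ≡ 16 (mod 1271)
2^128 ≡ 16^2 = 256 ≡ 256 (mod 1271)
2^256 ≡ 256^2 = 65536 ≡ 715 (mod 1271)
2^512 ≡ 715^2 = 511225 ≡ 283 (mod 1271)
2^1024 ≡ 283^2 = 80089 ≡ 16 (mod 1271)
1270 = 1024 + 128 + 64 + 32 + 16 + 4 + 2 in binary powers of 2.
So 2^1270 ≡ 16 · 256 · 16 · 283 · 715 · 16 · 4 ≡ 1024 (mod 1271).
Since 1024 ≠ 1, base 2 is a Fermat witness: 1271 is composite.

1024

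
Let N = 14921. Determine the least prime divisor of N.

14921 is odd.
Digit sum 17, not divisible by 3.
Ends in 1: not divisible by 5.
7: 14921 = 7·2131 + 4
11: 14921 = 11·1356 + 5
13: 14921 = 13·1147 + 10
17: 14921 = 17·877 + 12
19: 14921 = 19·785 + 6
23: 14921 = 23·648 + 17
29: 14921 = 29·514 + 15
31: 14921 = 31·481 + 10
37: 14921 = 37·403 + 10
41: 14921 = 41·363 + 38
43: 14921 = 43·347

43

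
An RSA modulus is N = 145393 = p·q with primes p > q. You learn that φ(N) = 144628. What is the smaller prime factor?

φ(n) = (p−1)(q−1) = n − (p+q) + 1, so p + q = 145393 − 144628 + 1 = 766.
p and q are the roots of t² − 766t + 145393 = 0.
Discriminant: 766² − 4·145393 = 586756 − 581572 = 5184; √5184 = 72.
q = (766 − 72)/2 = 347, p = (766 + 72)/2 = 419.
Check: 347 · 419 = 145393.

347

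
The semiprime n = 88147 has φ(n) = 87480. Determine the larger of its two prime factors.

487

φ(n) = (p−1)(q−1) = n − (p+q) + 1, so p + q = 88147 − 87480 + 1 = 668.
p and q are the roots of t² − 668t + 88147 = 0.
Discriminant: 668² − 4·88147 = 446224 − 352588 = 93636; √93636 = 306.
q = (668 − 306)/2 = 181, p = (668 + 306)/2 = 487.
Check: 181 · 487 = 88147.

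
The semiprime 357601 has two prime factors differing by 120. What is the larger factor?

Since p = q + 120, we have 357601 = q(q + 120), so q² + 120q − 357601 = 0.
Discriminant: 120² + 4·357601 = 14400 + 1430404 = 1444804; √1444804 = 1202.
q = (−120 + 1202)/2 = 541, and p = q + 120 = 661.
Check: 541 · 661 = 357601.

661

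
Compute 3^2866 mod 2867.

3^1 ≡ 3 (mod 2867)
3^2 ≡ 3^2 = 9 ≡ 9 (mod 2867)
3^4 ≡ 9^2 = 81 ≡ 81 (mod 2867)
3^8 ≡ 81^2 = 6561 ≡ 827 (mod 2867)
3^16 ≡ 827^2 = 683929 ≡ 1583 (mod 2867)
3^32 ≡ 1583^2 = 2505889 ≡ 131 (mod 2867)
3^64 ≡ 131^2 = 17161 ≡ 2826 (mod 2867)
3^128 ≡ 2826^2 = 7986276 ≡ 1681 (mod 2867)
3^256 ≡ 1681^2 = 2825761 ≡ 1766 (mod 2867)
3^512 ≡ 1766^2 = 3118756 ≡ 2327 (mod 2867)
3^1024 ≡ 2327^2 = 5414929 ≡ 2033 (mod 2867)
3^2048 ≡ 2033^2 = 4133089 ≡ 1742 (mod 2867)
2866 = 2048 + 512 + 256 + 32 + 16 + 2 in binary powers of 2.
So 3^2866 ≡ 1742 · 2327 · 1766 · 131 · 1583 · 9 ≡ 1095 (mod 2867).
Since 1095 ≠ 1, base 3 is a Fermat witness: 2867 is composite.

1095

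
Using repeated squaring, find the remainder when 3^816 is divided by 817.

121

3^1 ≡ 3 (mod 817)
3^2 ≡ 3^2 = 9 ≡ 9 (mod 817)
3^4 ≡ 9^2 = 81 ≡ 81 (mod 817)
3^8 ≡ 81^2 = 6561 ≡ 25 (mod 817)
3^16 ≡ 25^2 = 625 ≡ 625 (mod 817)
3^32 ≡ 625^2 = 390625 ≡ 99 (mod 817)
3^64 ≡ 99^2 = 9801 ≡ 814 (mod 817)
3^128 ≡ 814^2 = 662596 ≡ 9 (mod 817)
3^256 ≡ 9^2 = 81 ≡ 81 (mod 817)
3^512 ≡ 81^2 = 6561 ≡ 25 (mod 817)
816 = 512 + 256 + 32 + 16 in binary powers of 2.
So 3^816 ≡ 25 · 81 · 99 · 625 ≡ 121 (mod 817).
Since 121 ≠ 1, base 3 is a Fermat witness: 817 is composite.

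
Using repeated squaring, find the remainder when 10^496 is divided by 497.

249

10^1 ≡ 10 (mod 497)
10^2 ≡ 10^2 = 100 ≡ 100 (mod 497)
10^4 ≡ 100^2 = 10000 ≡ 60 (mod 497)
10^8 ≡ 60^2 = 3600 ≡ 121 (mod 497)
10^16 ≡ 121^2 = 14641 ≡ 228 (mod 497)
10^32 ≡ 228^2 = 51984 ≡ 296 (mod 497)
10^64 ≡ 296^2 = 87616 ≡ 144 (mod 497)
10^128 ≡ 144^2 = 20736 ≡ 359 (mod 497)
10^256 ≡ 359^2 = 128881 ≡ 158 (mod 497)
496 = 256 + 128 + 64 + 32 + 16 in binary powers of 2.
So 10^496 ≡ 158 · 359 · 144 · 296 · 228 ≡ 249 (mod 497).
Since 249 ≠ 1, base 10 is a Fermat witness: 497 is composite.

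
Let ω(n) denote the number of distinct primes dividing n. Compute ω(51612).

51612 = 2^2 · 12903
12903 = 3 · 4301
4301 = 11 · 391
391 = 17 · 23
51612 = 2^2 · 3 · 11 · 17 · 23, which has 5 distinct prime factors.

5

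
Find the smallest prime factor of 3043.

3043 is odd.
Digit sum 10, not divisible by 3.
Ends in 3: not divisible by 5.
7: 3043 = 7·434 + 5
11: 3043 = 11·276 + 7
13: 3043 = 13·234 + 1
17: 3043 = 17·179

17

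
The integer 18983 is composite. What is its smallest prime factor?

41

18983 is odd.
Digit sum 29, not divisible by 3.
Ends in 3: not divisible by 5.
7: 18983 = 7·2711 + 6
11: 18983 = 11·1725 + 8
13: 18983 = 13·1460 + 3
17: 18983 = 17·1116 + 11
19: 18983 = 19·999 + 2
23: 18983 = 23·825 + 8
29: 18983 = 29·654 + 17
31: 18983 = 31·612 + 11
37: 18983 = 37·513 + 2
41: 18983 = 41·463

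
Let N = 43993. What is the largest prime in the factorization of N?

43993 = 29 · 1517
1517 = 37 · 41
41 is prime.
So 43993 = 29 · 37 · 41; the largest prime factor is 41.

41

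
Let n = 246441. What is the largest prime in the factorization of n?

89

246441 = 3 · 82147
82147 = 13 · 6319
6319 = 71 · 89
89 is prime.
So 246441 = 3 · 13 · 71 · 89; the largest prime factor is 89.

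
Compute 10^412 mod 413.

186

10^1 ≡ 10 (mod 413)
10^2 ≡ 10^2 = 100 ≡ 100 (mod 413)
10^4 ≡ 100^2 = 10000 ≡ 88 (mod 413)
10^8 ≡ 88^2 = 7744 ≡ 310 (mod 413)
10^16 ≡ 310^2 = 96100 ≡ 284 (mod 413)
10^32 ≡ 284^2 = 80656 ≡ 121 (mod 413)
10^64 ≡ 121^2 = 14641 ≡ 186 (mod 413)
10^128 ≡ 186^2 = 34596 ≡ 317 (mod 413)
10^256 ≡ 317^2 = 100489 ≡ 130 (mod 413)
412 = 256 + 128 + 16 + 8 + 4 in binary powers of 2.
So 10^412 ≡ 130 · 317 · 284 · 310 · 88 ≡ 186 (mod 413).
Since 186 ≠ 1, base 10 is a Fermat witness: 413 is composite.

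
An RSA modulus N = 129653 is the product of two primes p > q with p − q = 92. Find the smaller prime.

317

Since p = q + 92, we have 129653 = q(q + 92), so q² + 92q − 129653 = 0.
Discriminant: 92² + 4·129653 = 8464 + 518612 = 527076; √527076 = 726.
q = (−92 + 726)/2 = 317, and p = q + 92 = 409.
Check: 317 · 409 = 129653.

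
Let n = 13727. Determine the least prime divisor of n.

13727 is odd.
Digit sum 20, not divisible by 3.
Ends in 7: not divisible by 5.
7: 13727 = 7·1961

7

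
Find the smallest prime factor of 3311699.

31

3311699 is odd.
Digit sum 32, not divisible by 3.
Ends in 9: not divisible by 5.
7: 3311699 = 7·473099 + 6
11: 3311699 = 11·301063 + 6
13: 3311699 = 13·254746 + 1
17: 3311699 = 17·194805 + 14
19: 3311699 = 19·174299 + 18
23: 3311699 = 23·143986 + 21
29: 3311699 = 29·114196 + 15
31: 3311699 = 31·106829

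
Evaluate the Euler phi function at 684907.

Factor: 684907 = 37 · 107 · 173.
φ(684907) = (37−1) · (107−1) · (173−1) = 36 · 106 · 172 = 656352.

656352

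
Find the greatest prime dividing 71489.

71489 = 11 · 6499
6499 = 67 · 97
97 is prime.
So 71489 = 11 · 67 · 97; the largest prime factor is 97.

97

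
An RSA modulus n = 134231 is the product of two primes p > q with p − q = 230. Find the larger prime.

Since p = q + 230, we have 134231 = q(q + 230), so q² + 230q − 134231 = 0.
Discriminant: 230² + 4·134231 = 52900 + 536924 = 589824; √589824 = 768.
q = (−230 + 768)/2 = 269, and p = q + 230 = 499.
Check: 269 · 499 = 134231.

499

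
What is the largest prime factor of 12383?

61

12383 = 7 · 1769
1769 = 29 · 61
61 is prime.
So 12383 = 7 · 29 · 61; the largest prime factor is 61.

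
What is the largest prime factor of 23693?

23693 = 19 · 1247
1247 = 29 · 43
43 is prime.
So 23693 = 19 · 29 · 43; the largest prime factor is 43.

43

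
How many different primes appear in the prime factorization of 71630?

71630 = 2 · 35815
35815 = 5 · 7163
7163 = 13 · 551
551 = 19 · 29
71630 = 2 · 5 · 13 · 19 · 29, which has 5 distinct prime factors.

5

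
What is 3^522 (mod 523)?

1

3^1 ≡ 3 (mod 523)
3^2 ≡ 3^2 = 9 ≡ 9 (mod 523)
3^4 ≡ 9^2 = 81 ≡ 81 (mod 523)
3^8 ≡ 81^2 = 6561 ≡ 285 (mod 523)
3^16 ≡ 285^2 = 81225 ≡ 160 (mod 523)
3^32 ≡ 160^2 = 25600 ≡ 496 (mod 523)
3^64 ≡ 496^2 = 246016 ≡ 206 (mod 523)
3^128 ≡ 206^2 = 42436 ≡ 73 (mod 523)
3^256 ≡ 73^2 = 5329 ≡ 99 (mod 523)
3^512 ≡ 99^2 = 9801 ≡ 387 (mod 523)
522 = 512 + 8 + 2 in binary powers of 2.
So 3^522 ≡ 387 · 285 · 9 ≡ 1 (mod 523).
Since the result is 1, base 3 gives no evidence that 523 is composite.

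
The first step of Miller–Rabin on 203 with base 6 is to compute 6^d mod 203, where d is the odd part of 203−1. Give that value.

13

203 − 1 = 202 = 2^1 · 101, so d = 101.
6^1 ≡ 6 (mod 203)
6^2 ≡ 6^2 = 36 ≡ 36 (mod 203)
6^4 ≡ 36^2 = 1296 ≡ 78 (mod 203)
6^8 ≡ 78^2 = 6084 ≡ 197 (mod 203)
6^16 ≡ 197^2 = 38809 ≡ 36 (mod 203)
6^32 ≡ 36^2 = 1296 ≡ 78 (mod 203)
6^64 ≡ 78^2 = 6084 ≡ 197 (mod 203)
101 = 64 + 32 + 4 + 1 in binary powers of 2.
So 6^101 ≡ 197 · 78 · 78 · 6 ≡ 13 (mod 203).
Squaring chain: 13; never reaches −1, so base 6 is a Miller–Rabin witness that 203 is composite.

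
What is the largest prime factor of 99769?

89

99769 = 19 · 5251
5251 = 59 · 89
89 is prime.
So 99769 = 19 · 59 · 89; the largest prime factor is 89.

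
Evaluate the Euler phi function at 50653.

Factor: 50653 = 37^3.
φ(50653) = 37^2·(37−1) = 49284.

49284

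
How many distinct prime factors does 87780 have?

6

87780 = 2^2 · 21945
21945 = 3 · 7315
7315 = 5 · 1463
1463 = 7 · 209
209 = 11 · 19
87780 = 2^2 · 3 · 5 · 7 · 11 · 19, which has 6 distinct prime factors.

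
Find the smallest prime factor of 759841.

31

759841 is odd.
Digit sum 34, not divisible by 3.
Ends in 1: not divisible by 5.
7: 759841 = 7·108548 + 5
11: 759841 = 11·69076 + 5
13: 759841 = 13·58449 + 4
17: 759841 = 17·44696 + 9
19: 759841 = 19·39991 + 12
23: 759841 = 23·33036 + 13
29: 759841 = 29·26201 + 12
31: 759841 = 31·24511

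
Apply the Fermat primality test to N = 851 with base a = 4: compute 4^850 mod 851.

478

4^1 ≡ 4 (mod 851)
4^2 ≡ 4^2 = 16 ≡ 16 (mod 851)
4^4 ≡ 16^2 = 256 ≡ 256 (mod 851)
4^8 ≡ 256^2 = 65536 ≡ 9 (mod 851)
4^16 ≡ 9^2 = 81 ≡ 81 (mod 851)
4^32 ≡ 81^2 = 6561 ≡ 604 (mod 851)
4^64 ≡ 604^2 = 364816 ≡ 588 (mod 851)
4^128 ≡ 588^2 = 345744 ≡ 238 (mod 851)
4^256 ≡ 238^2 = 56644 ≡ 478 (mod 851)
4^512 ≡ 478^2 = 228484 ≡ 416 (mod 851)
850 = 512 + 256 + 64 + 16 + 2 in binary powers of 2.
So 4^850 ≡ 416 · 478 · 588 · 81 · 16 ≡ 478 (mod 851).
Since 478 ≠ 1, base 4 is a Fermat witness: 851 is composite.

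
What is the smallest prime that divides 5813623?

53

5813623 is odd.
Digit sum 28, not divisible by 3.
Ends in 3: not divisible by 5.
7: 5813623 = 7·830517 + 4
11: 5813623 = 11·528511 + 2
13: 5813623 = 13·447201 + 10
17: 5813623 = 17·341977 + 14
19: 5813623 = 19·305980 + 3
23: 5813623 = 23·252766 + 5
29: 5813623 = 29·200469 + 22
31: 5813623 = 31·187536 + 7
37: 5813623 = 37·157124 + 35
41: 5813623 = 41·141795 + 28
43: 5813623 = 43·135200 + 23
47: 5813623 = 47·123694 + 5
53: 5813623 = 53·109691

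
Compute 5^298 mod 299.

5^1 ≡ 5 (mod 299)
5^2 ≡ 5^2 = 25 ≡ 25 (mod 299)
5^4 ≡ 25^2 = 625 ≡ 27 (mod 299)
5^8 ≡ 27^2 = 729 ≡ 131 (mod 299)
5^16 ≡ 131^2 = 17161 ≡ 118 (mod 299)
5^32 ≡ 118^2 = 13924 ≡ 170 (mod 299)
5^64 ≡ 170^2 = 28900 ≡ 196 (mod 299)
5^128 ≡ 196^2 = 38416 ≡ 144 (mod 299)
5^256 ≡ 144^2 = 20736 ≡ 105 (mod 299)
298 = 256 + 32 + 8 + 2 in binary powers of 2.
So 5^298 ≡ 105 · 170 · 131 · 25 ≡ 64 (mod 299).
Since 64 ≠ 1, base 5 is a Fermat witness: 299 is composite.

64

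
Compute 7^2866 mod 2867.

7^1 ≡ 7 (mod 2867)
7^2 ≡ 7^2 = 49 ≡ 49 (mod 2867)
7^4 ≡ 49^2 = 2401 ≡ 2401 (mod 2867)
7^8 ≡ 2401^2 = 5764801 ≡ 2131 (mod 2867)
7^16 ≡ 2131^2 = 4541161 ≡ 2700 (mod 2867)
7^32 ≡ 2700^2 = 7290000 ≡ 2086 (mod 2867)
7^64 ≡ 2086^2 = 4351396 ≡ 2157 (mod 2867)
7^128 ≡ 2157^2 = 4652649 ≡ 2375 (mod 2867)
7^256 ≡ 2375^2 = 5640625 ≡ 1236 (mod 2867)
7^512 ≡ 1236^2 = 1527696 ≡ 2452 (mod 2867)
7^1024 ≡ 2452^2 = 6012304 ≡ 205 (mod 2867)
7^2048 ≡ 205^2 = 42025 ≡ 1887 (mod 2867)
2866 = 2048 + 512 + 256 + 32 + 16 + 2 in binary powers of 2.
So 7^2866 ≡ 1887 · 2452 · 1236 · 2086 · 2700 · 49 ≡ 1021 (mod 2867).
Since 1021 ≠ 1, base 7 is a Fermat witness: 2867 is composite.

1021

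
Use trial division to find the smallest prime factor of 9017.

9017 is odd.
Digit sum 17, not divisible by 3.
Ends in 7: not divisible by 5.
7: 9017 = 7·1288 + 1
11: 9017 = 11·819 + 8
13: 9017 = 13·693 + 8
17: 9017 = 17·530 + 7
19: 9017 = 19·474 + 11
23: 9017 = 23·392 + 1
29: 9017 = 29·310 + 27
31: 9017 = 31·290 + 27
37: 9017 = 37·243 + 26
41: 9017 = 41·219 + 38
43: 9017 = 43·209 + 30
47: 9017 = 47·191 + 40
53: 9017 = 53·170 + 7
59: 9017 = 59·152 + 49
61: 9017 = 61·147 + 50
67: 9017 = 67·134 + 39
71: 9017 = 71·127

71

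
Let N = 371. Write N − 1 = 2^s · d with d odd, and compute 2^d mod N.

371 − 1 = 370 = 2^1 · 185, so d = 185.
2^1 ≡ 2 (mod 371)
2^2 ≡ 2^2 = 4 ≡ 4 (mod 371)
2^4 ≡ 4^2 = 16 ≡ 16 (mod 371)
2^8 ≡ 16^2 = 256 ≡ 256 (mod 371)
2^16 ≡ 256^2 = 65536 ≡ 240 (mod 371)
2^32 ≡ 240^2 = 57600 ≡ 95 (mod 371)
2^64 ≡ 95^2 = 9025 ≡ 121 (mod 371)
2^128 ≡ 121^2 = 14641 ≡ 172 (mod 371)
185 = 128 + 32 + 16 + 8 + 1 in binary powers of 2.
So 2^185 ≡ 172 · 95 · 240 · 256 · 2 ≡ 151 (mod 371).
Squaring chain: 151; never reaches −1, so base 2 is a Miller–Rabin witness that 371 is composite.

151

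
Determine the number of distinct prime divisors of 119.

2

119 = 7 · 17
119 = 7 · 17, which has 2 distinct prime factors.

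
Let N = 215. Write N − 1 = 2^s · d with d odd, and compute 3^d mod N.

215 − 1 = 214 = 2^1 · 107, so d = 107.
3^1 ≡ 3 (mod 215)
3^2 ≡ 3^2 = 9 ≡ 9 (mod 215)
3^4 ≡ 9^2 = 81 ≡ 81 (mod 215)
3^8 ≡ 81^2 = 6561 ≡ 111 (mod 215)
3^16 ≡ 111^2 = 12321 ≡ 66 (mod 215)
3^32 ≡ 66^2 = 4356 ≡ 56 (mod 215)
3^64 ≡ 56^2 = 3136 ≡ 126 (mod 215)
107 = 64 + 32 + 8 + 2 + 1 in binary powers of 2.
So 3^107 ≡ 126 · 56 · 111 · 9 · 3 ≡ 77 (mod 215).
Squaring chain: 77; never reaches −1, so base 3 is a Miller–Rabin witness that 215 is composite.

77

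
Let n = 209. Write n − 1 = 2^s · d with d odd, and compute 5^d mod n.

169

209 − 1 = 208 = 2^4 · 13, so d = 13.
5^1 ≡ 5 (mod 209)
5^2 ≡ 5^2 = 25 ≡ 25 (mod 209)
5^4 ≡ 25^2 = 625 ≡ 207 (mod 209)
5^8 ≡ 207^2 = 42849 ≡ 4 (mod 209)
13 = 8 + 4 + 1 in binary powers of 2.
So 5^13 ≡ 4 · 207 · 5 ≡ 169 (mod 209).
Squaring chain: 169 → 137 → 168 → 9; never reaches −1, so base 5 is a Miller–Rabin witness that 209 is composite.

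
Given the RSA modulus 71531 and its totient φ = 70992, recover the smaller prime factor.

233

φ(n) = (p−1)(q−1) = n − (p+q) + 1, so p + q = 71531 − 70992 + 1 = 540.
p and q are the roots of t² − 540t + 71531 = 0.
Discriminant: 540² − 4·71531 = 291600 − 286124 = 5476; √5476 = 74.
q = (540 − 74)/2 = 233, p = (540 + 74)/2 = 307.
Check: 233 · 307 = 71531.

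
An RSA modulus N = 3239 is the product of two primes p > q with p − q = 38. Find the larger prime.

79

Since p = q + 38, we have 3239 = q(q + 38), so q² + 38q − 3239 = 0.
Discriminant: 38² + 4·3239 = 1444 + 12956 = 14400; √14400 = 120.
q = (−38 + 120)/2 = 41, and p = q + 38 = 79.
Check: 41 · 79 = 3239.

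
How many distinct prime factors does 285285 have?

285285 = 3 · 95095
95095 = 5 · 19019
19019 = 7 · 2717
2717 = 11 · 247
247 = 13 · 19
285285 = 3 · 5 · 7 · 11 · 13 · 19, which has 6 distinct prime factors.

6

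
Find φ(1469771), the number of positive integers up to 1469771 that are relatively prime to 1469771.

1428840

Factor: 1469771 = 71 · 127 · 163.
φ(1469771) = (71−1) · (127−1) · (163−1) = 70 · 126 · 162 = 1428840.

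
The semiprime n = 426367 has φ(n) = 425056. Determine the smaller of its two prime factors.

593

φ(n) = (p−1)(q−1) = n − (p+q) + 1, so p + q = 426367 − 425056 + 1 = 1312.
p and q are the roots of t² − 1312t + 426367 = 0.
Discriminant: 1312² − 4·426367 = 1721344 − 1705468 = 15876; √15876 = 126.
q = (1312 − 126)/2 = 593, p = (1312 + 126)/2 = 719.
Check: 593 · 719 = 426367.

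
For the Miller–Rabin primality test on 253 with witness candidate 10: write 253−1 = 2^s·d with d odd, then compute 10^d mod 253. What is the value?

21

253 − 1 = 252 = 2^2 · 63, so d = 63.
10^1 ≡ 10 (mod 253)
10^2 ≡ 10^2 = 100 ≡ 100 (mod 253)
10^4 ≡ 100^2 = 10000 ≡ 133 (mod 253)
10^8 ≡ 133^2 = 17689 ≡ 232 (mod 253)
10^16 ≡ 232^2 = 53824 ≡ 188 (mod 253)
10^32 ≡ 188^2 = 35344 ≡ 177 (mod 253)
63 = 32 + 16 + 8 + 4 + 2 + 1 in binary powers of 2.
So 10^63 ≡ 177 · 188 · 232 · 133 · 100 · 10 ≡ 21 (mod 253).
Squaring chain: 21 → 188; never reaches −1, so base 10 is a Miller–Rabin witness that 253 is composite.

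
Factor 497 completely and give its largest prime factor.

497 = 7 · 71
71 is prime.
So 497 = 7 · 71; the largest prime factor is 71.

71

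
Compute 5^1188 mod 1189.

674

5^1 ≡ 5 (mod 1189)
5^2 ≡ 5^2 = 25 ≡ 25 (mod 1189)
5^4 ≡ 25^2 = 625 ≡ 625 (mod 1189)
5^8 ≡ 625^2 = 390625 ≡ 633 (mod 1189)
5^16 ≡ 633^2 = 400689 ≡ 1185 (mod 1189)
5^32 ≡ 1185^2 = 1404225 ≡ 16 (mod 1189)
5^64 ≡ 16^2 = 256 ≡ 256 (mod 1189)
5^128 ≡ 256^2 = 65536 ≡ 141 (mod 1189)
5^256 ≡ 141^2 = 19881 ≡ 857 (mod 1189)
5^512 ≡ 857^2 = 734449 ≡ 836 (mod 1189)
5^1024 ≡ 836^2 = 698896 ≡ 953 (mod 1189)
1188 = 1024 + 128 + 32 + 4 in binary powers of 2.
So 5^1188 ≡ 953 · 141 · 16 · 625 ≡ 674 (mod 1189).
Since 674 ≠ 1, base 5 is a Fermat witness: 1189 is composite.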